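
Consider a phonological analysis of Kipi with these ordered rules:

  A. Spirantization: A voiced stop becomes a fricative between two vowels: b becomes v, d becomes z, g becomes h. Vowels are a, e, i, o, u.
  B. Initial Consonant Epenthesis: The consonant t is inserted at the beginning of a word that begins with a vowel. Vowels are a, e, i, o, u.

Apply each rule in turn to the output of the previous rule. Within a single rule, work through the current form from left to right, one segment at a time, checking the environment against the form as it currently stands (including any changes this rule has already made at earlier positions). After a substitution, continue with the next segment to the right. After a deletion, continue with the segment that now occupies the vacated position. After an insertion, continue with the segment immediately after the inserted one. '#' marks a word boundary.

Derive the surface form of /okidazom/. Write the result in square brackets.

A Spirantization: [okidazom] → [okizazom]
B Initial Consonant Epenthesis: [okizazom] → [tokizazom]

[tokizazom]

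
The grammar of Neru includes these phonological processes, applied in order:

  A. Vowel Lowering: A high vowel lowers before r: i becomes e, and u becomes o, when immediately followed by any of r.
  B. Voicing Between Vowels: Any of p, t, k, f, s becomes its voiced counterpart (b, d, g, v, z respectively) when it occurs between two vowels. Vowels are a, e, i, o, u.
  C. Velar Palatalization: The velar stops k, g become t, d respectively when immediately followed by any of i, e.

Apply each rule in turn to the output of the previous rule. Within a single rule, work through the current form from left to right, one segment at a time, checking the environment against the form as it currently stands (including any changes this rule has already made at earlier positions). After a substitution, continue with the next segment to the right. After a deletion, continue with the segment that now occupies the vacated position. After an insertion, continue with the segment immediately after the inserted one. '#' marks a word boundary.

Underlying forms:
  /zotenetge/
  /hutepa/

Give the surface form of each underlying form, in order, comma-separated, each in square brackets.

/zotenetge/:
  A Vowel Lowering: no change — [zotenetge]
  B Voicing Between Vowels: [zotenetge] → [zodenetge]
  C Velar Palatalization: [zodenetge] → [zodenetde]
/hutepa/:
  A Vowel Lowering: no change — [hutepa]
  B Voicing Between Vowels: [hutepa] → [hudeba]
  C Velar Palatalization: no change — [hudeba]

[zodenetde], [hudeba]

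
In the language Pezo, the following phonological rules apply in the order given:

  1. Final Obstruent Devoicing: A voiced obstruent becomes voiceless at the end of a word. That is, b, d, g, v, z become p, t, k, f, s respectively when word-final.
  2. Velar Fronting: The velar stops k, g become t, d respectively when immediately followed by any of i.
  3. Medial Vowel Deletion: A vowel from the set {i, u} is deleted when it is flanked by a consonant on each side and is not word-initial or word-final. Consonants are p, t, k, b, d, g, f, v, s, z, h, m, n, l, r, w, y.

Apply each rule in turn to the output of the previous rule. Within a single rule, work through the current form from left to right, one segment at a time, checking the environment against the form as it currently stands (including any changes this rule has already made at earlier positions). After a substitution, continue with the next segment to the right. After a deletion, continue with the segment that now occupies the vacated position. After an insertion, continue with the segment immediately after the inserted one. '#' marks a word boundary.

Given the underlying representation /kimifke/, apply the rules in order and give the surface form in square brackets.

[tmfke]

1 Final Obstruent Devoicing: no change — [kimifke]
2 Velar Fronting: [kimifke] → [timifke]
3 Medial Vowel Deletion: [timifke] → [tmfke]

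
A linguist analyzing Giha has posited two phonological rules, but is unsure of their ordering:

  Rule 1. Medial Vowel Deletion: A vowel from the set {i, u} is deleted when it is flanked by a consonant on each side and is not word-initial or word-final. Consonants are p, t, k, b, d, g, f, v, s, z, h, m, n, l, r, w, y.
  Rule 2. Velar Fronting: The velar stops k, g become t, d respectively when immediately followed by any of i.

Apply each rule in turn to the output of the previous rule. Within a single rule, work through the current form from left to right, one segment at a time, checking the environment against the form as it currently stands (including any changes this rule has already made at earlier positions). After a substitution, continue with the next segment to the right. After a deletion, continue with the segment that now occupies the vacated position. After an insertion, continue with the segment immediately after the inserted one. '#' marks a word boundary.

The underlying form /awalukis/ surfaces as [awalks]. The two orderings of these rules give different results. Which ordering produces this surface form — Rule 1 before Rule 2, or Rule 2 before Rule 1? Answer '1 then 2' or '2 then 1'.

1 then 2

Order 1 then 2:
  1 Medial Vowel Deletion: [awalukis] → [awalks]
  2 Velar Fronting: no change — [awalks]
  result: [awalks]
Order 2 then 1:
  2 Velar Fronting: [awalukis] → [awalutis]
  1 Medial Vowel Deletion: [awalutis] → [awalts]
  result: [awalts]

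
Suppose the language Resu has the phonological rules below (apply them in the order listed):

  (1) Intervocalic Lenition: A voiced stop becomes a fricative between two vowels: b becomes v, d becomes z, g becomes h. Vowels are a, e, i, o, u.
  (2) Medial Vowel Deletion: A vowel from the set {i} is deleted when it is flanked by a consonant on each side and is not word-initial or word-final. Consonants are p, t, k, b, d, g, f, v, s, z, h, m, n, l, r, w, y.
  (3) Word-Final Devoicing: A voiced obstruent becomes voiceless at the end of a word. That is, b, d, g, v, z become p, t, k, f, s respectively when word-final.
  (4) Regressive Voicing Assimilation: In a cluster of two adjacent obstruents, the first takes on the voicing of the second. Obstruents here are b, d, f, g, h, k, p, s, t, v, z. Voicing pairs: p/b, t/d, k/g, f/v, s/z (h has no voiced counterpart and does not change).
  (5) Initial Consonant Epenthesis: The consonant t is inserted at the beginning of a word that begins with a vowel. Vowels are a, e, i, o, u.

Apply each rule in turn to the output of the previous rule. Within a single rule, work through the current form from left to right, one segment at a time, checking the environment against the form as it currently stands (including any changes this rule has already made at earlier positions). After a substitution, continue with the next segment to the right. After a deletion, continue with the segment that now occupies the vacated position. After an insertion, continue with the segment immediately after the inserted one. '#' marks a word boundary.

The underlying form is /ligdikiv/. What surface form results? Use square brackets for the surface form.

[lgtkf]

(1) Intervocalic Lenition: no change — [ligdikiv]
(2) Medial Vowel Deletion: [ligdikiv] → [lgdkv]
(3) Word-Final Devoicing: [lgdkv] → [lgdkf]
(4) Regressive Voicing Assimilation: [lgdkf] → [lgtkf]
(5) Initial Consonant Epenthesis: no change — [lgtkf]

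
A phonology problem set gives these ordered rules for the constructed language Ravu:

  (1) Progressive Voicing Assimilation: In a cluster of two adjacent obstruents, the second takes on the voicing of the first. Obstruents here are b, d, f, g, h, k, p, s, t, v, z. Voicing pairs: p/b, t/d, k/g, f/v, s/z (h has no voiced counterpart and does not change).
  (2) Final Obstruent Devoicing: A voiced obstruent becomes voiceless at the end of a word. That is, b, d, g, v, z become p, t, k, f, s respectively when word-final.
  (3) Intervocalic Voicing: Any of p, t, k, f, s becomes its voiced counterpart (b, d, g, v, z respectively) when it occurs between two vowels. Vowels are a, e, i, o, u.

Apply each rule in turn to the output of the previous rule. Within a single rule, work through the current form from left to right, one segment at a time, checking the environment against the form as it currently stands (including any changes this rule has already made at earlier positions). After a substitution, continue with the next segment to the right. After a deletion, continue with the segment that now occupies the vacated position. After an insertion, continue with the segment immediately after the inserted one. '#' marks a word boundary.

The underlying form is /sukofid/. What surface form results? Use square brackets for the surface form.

(1) Progressive Voicing Assimilation: no change — [sukofid]
(2) Final Obstruent Devoicing: [sukofid] → [sukofit]
(3) Intervocalic Voicing: [sukofit] → [sugovit]

[sugovit]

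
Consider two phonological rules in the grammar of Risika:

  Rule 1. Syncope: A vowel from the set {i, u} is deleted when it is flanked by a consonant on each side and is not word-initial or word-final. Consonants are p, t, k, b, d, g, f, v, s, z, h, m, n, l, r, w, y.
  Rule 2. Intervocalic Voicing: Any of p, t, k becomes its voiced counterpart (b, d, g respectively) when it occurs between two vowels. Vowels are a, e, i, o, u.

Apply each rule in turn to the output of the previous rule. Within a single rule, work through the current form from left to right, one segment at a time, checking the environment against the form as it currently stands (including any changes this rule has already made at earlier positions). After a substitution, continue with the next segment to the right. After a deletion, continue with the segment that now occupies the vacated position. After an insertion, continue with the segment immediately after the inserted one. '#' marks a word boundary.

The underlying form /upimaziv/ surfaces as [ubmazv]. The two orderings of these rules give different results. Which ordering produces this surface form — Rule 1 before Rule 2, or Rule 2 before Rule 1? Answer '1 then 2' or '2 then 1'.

2 then 1

Order 1 then 2:
  1 Syncope: [upimaziv] → [upmazv]
  2 Intervocalic Voicing: no change — [upmazv]
  result: [upmazv]
Order 2 then 1:
  2 Intervocalic Voicing: [upimaziv] → [ubimaziv]
  1 Syncope: [ubimaziv] → [ubmazv]
  result: [ubmazv]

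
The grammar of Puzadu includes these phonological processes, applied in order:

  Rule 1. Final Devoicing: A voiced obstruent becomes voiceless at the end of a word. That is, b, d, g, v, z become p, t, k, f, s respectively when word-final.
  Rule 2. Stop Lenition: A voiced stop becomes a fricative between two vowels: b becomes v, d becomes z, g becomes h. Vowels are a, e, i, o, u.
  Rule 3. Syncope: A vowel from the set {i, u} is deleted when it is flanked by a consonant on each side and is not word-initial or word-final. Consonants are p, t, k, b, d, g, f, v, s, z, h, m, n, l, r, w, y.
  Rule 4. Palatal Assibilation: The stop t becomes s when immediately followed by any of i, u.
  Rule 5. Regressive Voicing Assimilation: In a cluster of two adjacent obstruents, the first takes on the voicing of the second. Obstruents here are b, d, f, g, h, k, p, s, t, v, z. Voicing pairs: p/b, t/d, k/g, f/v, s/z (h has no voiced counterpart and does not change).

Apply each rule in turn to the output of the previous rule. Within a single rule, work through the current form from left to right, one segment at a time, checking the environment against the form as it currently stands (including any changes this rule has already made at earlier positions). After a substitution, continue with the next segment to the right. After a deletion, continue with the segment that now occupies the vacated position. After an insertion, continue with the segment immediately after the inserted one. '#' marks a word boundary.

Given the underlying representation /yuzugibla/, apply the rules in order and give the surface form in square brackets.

Rule 1 Final Devoicing: no change — [yuzugibla]
Rule 2 Stop Lenition: [yuzugibla] → [yuzuhibla]
Rule 3 Syncope: [yuzuhibla] → [yzhbla]
Rule 4 Palatal Assibilation: no change — [yzhbla]
Rule 5 Regressive Voicing Assimilation: [yzhbla] → [yshbla]

[yshbla]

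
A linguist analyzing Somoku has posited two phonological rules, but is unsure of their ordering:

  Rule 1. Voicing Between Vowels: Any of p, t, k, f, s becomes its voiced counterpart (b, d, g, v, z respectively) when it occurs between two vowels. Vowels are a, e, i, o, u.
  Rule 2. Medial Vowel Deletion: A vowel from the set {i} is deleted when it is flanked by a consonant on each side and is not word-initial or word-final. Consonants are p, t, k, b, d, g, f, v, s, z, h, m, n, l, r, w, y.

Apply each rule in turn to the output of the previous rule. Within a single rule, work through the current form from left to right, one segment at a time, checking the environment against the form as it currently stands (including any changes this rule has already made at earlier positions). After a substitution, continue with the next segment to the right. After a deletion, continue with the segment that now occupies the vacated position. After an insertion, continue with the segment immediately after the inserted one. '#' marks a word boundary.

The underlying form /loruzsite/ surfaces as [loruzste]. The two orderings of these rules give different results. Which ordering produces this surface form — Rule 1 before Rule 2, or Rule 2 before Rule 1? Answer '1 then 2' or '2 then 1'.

2 then 1

Order 1 then 2:
  1 Voicing Between Vowels: [loruzsite] → [loruzside]
  2 Medial Vowel Deletion: [loruzside] → [loruzsde]
  result: [loruzsde]
Order 2 then 1:
  2 Medial Vowel Deletion: [loruzsite] → [loruzste]
  1 Voicing Between Vowels: no change — [loruzste]
  result: [loruzste]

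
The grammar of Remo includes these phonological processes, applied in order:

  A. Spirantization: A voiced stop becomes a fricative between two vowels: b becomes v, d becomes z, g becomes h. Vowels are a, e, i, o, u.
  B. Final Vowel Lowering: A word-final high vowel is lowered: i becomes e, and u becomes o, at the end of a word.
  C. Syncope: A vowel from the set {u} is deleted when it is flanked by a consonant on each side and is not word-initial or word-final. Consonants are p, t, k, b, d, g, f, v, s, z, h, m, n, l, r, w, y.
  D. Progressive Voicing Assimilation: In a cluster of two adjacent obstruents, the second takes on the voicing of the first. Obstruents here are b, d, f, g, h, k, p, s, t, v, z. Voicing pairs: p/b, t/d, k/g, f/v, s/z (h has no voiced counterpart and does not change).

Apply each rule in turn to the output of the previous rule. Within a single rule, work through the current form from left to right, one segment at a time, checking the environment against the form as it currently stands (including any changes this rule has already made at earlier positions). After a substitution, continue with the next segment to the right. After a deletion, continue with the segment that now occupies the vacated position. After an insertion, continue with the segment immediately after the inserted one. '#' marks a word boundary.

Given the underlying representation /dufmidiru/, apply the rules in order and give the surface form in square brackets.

[dvmiziro]

A Spirantization: [dufmidiru] → [dufmiziru]
B Final Vowel Lowering: [dufmiziru] → [dufmiziro]
C Syncope: [dufmiziro] → [dfmiziro]
D Progressive Voicing Assimilation: [dfmiziro] → [dvmiziro]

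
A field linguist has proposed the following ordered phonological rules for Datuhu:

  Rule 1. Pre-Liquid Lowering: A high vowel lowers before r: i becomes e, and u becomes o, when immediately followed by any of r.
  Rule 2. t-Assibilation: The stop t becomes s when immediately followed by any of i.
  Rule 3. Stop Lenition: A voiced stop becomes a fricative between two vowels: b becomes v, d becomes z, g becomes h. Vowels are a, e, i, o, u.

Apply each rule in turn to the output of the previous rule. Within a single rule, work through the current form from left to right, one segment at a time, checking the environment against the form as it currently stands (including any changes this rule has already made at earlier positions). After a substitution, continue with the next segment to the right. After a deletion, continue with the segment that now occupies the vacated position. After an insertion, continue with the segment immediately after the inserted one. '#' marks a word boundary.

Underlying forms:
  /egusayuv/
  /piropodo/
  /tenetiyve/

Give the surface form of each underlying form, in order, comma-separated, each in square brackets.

[ehusayuv], [peropozo], [tenesiyve]

/egusayuv/:
  Rule 1 Pre-Liquid Lowering: no change — [egusayuv]
  Rule 2 t-Assibilation: no change — [egusayuv]
  Rule 3 Stop Lenition: [egusayuv] → [ehusayuv]
/piropodo/:
  Rule 1 Pre-Liquid Lowering: [piropodo] → [peropodo]
  Rule 2 t-Assibilation: no change — [peropodo]
  Rule 3 Stop Lenition: [peropodo] → [peropozo]
/tenetiyve/:
  Rule 1 Pre-Liquid Lowering: no change — [tenetiyve]
  Rule 2 t-Assibilation: [tenetiyve] → [tenesiyve]
  Rule 3 Stop Lenition: no change — [tenesiyve]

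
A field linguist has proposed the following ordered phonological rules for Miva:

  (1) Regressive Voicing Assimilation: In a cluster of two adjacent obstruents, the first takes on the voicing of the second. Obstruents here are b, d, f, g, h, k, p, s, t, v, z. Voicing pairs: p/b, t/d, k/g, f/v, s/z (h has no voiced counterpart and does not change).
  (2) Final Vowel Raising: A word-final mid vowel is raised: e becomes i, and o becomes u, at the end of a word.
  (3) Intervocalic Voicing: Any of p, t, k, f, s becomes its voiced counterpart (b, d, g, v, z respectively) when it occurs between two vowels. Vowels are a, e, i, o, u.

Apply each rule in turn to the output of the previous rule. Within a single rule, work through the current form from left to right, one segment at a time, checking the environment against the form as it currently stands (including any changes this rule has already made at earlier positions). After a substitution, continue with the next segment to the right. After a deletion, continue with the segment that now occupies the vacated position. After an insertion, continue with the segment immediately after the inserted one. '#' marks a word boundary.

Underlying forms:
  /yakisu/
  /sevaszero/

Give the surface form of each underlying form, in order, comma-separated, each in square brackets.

[yagizu], [sevazzeru]

/yakisu/:
  (1) Regressive Voicing Assimilation: no change — [yakisu]
  (2) Final Vowel Raising: no change — [yakisu]
  (3) Intervocalic Voicing: [yakisu] → [yagizu]
/sevaszero/:
  (1) Regressive Voicing Assimilation: [sevaszero] → [sevazzero]
  (2) Final Vowel Raising: [sevazzero] → [sevazzeru]
  (3) Intervocalic Voicing: no change — [sevazzeru]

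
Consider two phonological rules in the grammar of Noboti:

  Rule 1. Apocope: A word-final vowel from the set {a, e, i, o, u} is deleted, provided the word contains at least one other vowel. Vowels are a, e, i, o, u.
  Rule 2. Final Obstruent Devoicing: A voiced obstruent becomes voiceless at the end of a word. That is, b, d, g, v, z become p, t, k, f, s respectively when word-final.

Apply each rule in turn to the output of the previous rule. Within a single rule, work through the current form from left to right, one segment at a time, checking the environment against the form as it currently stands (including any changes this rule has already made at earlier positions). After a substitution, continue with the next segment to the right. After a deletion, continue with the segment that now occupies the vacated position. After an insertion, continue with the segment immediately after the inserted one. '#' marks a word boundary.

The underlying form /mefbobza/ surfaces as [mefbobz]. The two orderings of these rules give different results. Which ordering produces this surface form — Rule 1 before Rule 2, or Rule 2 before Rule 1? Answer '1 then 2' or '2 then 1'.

Order 1 then 2:
  1 Apocope: [mefbobza] → [mefbobz]
  2 Final Obstruent Devoicing: [mefbobz] → [mefbobs]
  result: [mefbobs]
Order 2 then 1:
  2 Final Obstruent Devoicing: no change — [mefbobza]
  1 Apocope: [mefbobza] → [mefbobz]
  result: [mefbobz]

2 then 1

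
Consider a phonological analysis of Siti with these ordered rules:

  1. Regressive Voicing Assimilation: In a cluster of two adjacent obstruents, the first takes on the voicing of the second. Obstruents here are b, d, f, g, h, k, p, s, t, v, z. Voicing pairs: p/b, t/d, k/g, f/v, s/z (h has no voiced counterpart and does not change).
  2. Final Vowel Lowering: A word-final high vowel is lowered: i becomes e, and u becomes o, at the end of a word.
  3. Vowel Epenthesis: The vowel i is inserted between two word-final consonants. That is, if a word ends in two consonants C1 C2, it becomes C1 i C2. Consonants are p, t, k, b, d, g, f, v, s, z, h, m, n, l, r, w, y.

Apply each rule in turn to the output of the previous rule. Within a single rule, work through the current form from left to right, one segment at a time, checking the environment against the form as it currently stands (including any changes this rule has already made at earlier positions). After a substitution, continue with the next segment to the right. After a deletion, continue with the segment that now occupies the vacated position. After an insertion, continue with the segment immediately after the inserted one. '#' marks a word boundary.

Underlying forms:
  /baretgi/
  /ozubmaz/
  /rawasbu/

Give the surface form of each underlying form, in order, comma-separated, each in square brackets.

/baretgi/:
  1 Regressive Voicing Assimilation: [baretgi] → [baredgi]
  2 Final Vowel Lowering: [baredgi] → [baredge]
  3 Vowel Epenthesis: no change — [baredge]
/ozubmaz/:
  1 Regressive Voicing Assimilation: no change — [ozubmaz]
  2 Final Vowel Lowering: no change — [ozubmaz]
  3 Vowel Epenthesis: no change — [ozubmaz]
/rawasbu/:
  1 Regressive Voicing Assimilation: [rawasbu] → [rawazbu]
  2 Final Vowel Lowering: [rawazbu] → [rawazbo]
  3 Vowel Epenthesis: no change — [rawazbo]

[baredge], [ozubmaz], [rawazbo]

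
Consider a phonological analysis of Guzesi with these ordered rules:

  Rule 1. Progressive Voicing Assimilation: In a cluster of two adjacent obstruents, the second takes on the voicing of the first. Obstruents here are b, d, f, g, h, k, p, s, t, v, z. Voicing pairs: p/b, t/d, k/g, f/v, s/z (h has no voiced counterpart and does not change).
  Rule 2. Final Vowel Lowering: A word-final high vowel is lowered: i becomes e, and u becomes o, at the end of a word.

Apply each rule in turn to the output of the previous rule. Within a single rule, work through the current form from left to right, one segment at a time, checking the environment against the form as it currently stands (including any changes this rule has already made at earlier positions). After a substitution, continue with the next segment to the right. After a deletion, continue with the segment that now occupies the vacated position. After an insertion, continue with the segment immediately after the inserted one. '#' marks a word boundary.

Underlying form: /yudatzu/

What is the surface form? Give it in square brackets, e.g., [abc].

[yudatso]

Rule 1 Progressive Voicing Assimilation: [yudatzu] → [yudatsu]
Rule 2 Final Vowel Lowering: [yudatsu] → [yudatso]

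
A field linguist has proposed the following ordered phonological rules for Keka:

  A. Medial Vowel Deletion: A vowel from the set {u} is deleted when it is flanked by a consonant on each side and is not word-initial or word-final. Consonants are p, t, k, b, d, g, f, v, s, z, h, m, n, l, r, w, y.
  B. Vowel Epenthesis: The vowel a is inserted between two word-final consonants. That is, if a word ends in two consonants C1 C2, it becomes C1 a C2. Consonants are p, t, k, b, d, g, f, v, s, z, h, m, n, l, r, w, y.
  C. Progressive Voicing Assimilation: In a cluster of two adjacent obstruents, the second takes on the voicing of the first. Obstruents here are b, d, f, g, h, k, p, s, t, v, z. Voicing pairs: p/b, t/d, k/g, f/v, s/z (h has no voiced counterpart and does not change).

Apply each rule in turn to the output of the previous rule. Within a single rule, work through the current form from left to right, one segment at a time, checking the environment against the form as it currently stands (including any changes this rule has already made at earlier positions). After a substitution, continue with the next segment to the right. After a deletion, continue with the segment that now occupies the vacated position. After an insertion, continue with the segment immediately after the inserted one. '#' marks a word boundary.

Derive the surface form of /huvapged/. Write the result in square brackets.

A Medial Vowel Deletion: [huvapged] → [hvapged]
B Vowel Epenthesis: no change — [hvapged]
C Progressive Voicing Assimilation: [hvapged] → [hfapked]

[hfapked]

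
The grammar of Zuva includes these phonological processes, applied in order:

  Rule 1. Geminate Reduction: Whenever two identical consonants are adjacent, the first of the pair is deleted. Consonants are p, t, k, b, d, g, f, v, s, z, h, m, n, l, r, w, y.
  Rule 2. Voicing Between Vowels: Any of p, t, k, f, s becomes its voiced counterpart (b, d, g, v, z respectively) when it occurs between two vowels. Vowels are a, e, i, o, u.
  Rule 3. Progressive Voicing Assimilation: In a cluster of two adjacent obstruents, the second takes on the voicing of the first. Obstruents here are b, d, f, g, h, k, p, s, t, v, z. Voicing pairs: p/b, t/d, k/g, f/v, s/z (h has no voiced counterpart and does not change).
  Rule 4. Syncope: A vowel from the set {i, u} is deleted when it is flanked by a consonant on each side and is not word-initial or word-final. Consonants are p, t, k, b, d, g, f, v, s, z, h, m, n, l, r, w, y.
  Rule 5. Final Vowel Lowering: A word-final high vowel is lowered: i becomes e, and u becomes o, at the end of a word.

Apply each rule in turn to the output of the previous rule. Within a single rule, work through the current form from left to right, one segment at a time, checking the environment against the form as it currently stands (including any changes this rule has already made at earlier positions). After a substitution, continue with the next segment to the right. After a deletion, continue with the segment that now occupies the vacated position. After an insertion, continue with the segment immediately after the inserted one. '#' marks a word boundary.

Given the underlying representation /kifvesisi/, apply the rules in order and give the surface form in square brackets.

Rule 1 Geminate Reduction: no change — [kifvesisi]
Rule 2 Voicing Between Vowels: [kifvesisi] → [kifvezizi]
Rule 3 Progressive Voicing Assimilation: [kifvezizi] → [kiffezizi]
Rule 4 Syncope: [kiffezizi] → [kffezzi]
Rule 5 Final Vowel Lowering: [kffezzi] → [kffezze]

[kffezze]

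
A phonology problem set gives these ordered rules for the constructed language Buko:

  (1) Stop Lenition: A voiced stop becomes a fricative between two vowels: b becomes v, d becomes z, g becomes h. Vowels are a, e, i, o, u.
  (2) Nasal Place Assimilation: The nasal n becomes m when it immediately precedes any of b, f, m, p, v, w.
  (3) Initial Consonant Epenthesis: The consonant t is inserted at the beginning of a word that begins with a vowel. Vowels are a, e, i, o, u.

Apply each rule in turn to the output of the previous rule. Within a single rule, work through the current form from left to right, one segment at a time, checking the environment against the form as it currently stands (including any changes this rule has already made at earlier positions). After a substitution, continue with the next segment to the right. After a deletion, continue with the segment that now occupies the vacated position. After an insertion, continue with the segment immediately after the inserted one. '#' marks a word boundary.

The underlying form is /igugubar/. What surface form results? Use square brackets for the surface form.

(1) Stop Lenition: [igugubar] → [ihuhuvar]
(2) Nasal Place Assimilation: no change — [ihuhuvar]
(3) Initial Consonant Epenthesis: [ihuhuvar] → [tihuhuvar]

[tihuhuvar]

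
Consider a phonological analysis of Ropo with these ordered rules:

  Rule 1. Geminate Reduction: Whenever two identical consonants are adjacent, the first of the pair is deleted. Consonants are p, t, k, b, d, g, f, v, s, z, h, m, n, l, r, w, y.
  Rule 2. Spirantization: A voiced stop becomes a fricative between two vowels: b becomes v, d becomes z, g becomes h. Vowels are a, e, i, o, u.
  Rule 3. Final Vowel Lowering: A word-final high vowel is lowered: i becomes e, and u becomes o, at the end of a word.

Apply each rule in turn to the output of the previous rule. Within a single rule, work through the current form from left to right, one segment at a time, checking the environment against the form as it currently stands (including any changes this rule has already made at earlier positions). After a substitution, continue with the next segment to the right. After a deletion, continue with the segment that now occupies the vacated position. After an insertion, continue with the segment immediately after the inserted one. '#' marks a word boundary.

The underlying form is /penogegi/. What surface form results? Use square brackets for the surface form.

[penohehe]

Rule 1 Geminate Reduction: no change — [penogegi]
Rule 2 Spirantization: [penogegi] → [penohehi]
Rule 3 Final Vowel Lowering: [penohehi] → [penohehe]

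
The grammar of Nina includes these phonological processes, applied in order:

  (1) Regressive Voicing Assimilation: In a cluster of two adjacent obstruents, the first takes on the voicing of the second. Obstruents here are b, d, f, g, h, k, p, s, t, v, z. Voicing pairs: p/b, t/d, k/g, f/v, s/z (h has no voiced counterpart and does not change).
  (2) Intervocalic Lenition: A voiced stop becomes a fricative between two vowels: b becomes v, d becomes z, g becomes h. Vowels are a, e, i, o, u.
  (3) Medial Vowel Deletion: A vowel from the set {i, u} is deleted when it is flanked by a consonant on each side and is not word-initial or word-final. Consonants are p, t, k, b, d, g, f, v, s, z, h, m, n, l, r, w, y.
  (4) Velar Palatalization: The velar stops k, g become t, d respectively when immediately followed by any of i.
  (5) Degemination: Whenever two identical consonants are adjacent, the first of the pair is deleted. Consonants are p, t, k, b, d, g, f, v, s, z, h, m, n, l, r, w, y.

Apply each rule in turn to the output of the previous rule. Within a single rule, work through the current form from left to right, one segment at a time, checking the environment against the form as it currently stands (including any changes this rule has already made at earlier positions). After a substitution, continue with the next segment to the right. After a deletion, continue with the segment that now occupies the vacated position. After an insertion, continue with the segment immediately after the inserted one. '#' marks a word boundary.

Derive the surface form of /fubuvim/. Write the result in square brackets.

(1) Regressive Voicing Assimilation: no change — [fubuvim]
(2) Intervocalic Lenition: [fubuvim] → [fuvuvim]
(3) Medial Vowel Deletion: [fuvuvim] → [fvvm]
(4) Velar Palatalization: no change — [fvvm]
(5) Degemination: [fvvm] → [fvm]

[fvm]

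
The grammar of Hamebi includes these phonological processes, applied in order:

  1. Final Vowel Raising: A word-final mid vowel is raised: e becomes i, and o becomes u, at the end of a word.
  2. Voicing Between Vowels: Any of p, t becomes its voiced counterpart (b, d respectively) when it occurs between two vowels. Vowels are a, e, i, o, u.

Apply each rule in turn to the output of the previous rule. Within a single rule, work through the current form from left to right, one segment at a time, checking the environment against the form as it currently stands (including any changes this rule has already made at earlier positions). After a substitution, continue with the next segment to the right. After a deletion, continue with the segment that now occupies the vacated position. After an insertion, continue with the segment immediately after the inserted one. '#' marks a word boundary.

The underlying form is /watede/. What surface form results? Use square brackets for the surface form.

[wadedi]

1 Final Vowel Raising: [watede] → [watedi]
2 Voicing Between Vowels: [watedi] → [wadedi]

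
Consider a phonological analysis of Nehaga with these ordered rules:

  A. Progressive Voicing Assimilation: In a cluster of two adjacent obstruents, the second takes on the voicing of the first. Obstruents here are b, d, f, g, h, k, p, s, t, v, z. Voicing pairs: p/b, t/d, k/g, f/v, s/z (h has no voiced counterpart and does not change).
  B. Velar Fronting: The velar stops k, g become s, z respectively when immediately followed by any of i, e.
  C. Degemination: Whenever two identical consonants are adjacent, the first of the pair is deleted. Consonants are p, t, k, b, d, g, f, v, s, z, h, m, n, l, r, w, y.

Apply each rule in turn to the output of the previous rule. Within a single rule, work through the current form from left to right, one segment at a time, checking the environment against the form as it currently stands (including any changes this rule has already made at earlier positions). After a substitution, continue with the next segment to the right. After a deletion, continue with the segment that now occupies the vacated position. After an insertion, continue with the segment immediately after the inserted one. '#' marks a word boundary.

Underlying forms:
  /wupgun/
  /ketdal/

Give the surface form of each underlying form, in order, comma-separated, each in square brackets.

/wupgun/:
  A Progressive Voicing Assimilation: [wupgun] → [wupkun]
  B Velar Fronting: no change — [wupkun]
  C Degemination: no change — [wupkun]
/ketdal/:
  A Progressive Voicing Assimilation: [ketdal] → [kettal]
  B Velar Fronting: [kettal] → [settal]
  C Degemination: [settal] → [setal]

[wupkun], [setal]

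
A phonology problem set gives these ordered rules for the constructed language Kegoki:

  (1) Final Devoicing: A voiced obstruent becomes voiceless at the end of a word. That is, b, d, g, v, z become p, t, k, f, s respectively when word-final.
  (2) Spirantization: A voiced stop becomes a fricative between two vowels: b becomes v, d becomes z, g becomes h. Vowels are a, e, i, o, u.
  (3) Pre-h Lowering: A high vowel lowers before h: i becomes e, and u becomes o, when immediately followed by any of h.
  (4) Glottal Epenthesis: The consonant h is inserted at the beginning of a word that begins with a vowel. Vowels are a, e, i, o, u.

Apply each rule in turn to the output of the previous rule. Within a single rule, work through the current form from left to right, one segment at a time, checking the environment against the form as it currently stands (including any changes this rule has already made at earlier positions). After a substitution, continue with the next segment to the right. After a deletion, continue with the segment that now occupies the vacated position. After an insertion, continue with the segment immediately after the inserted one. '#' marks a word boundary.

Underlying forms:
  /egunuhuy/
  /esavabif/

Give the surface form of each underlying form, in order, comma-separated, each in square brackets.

[hehunohuy], [hesavavif]

/egunuhuy/:
  (1) Final Devoicing: no change — [egunuhuy]
  (2) Spirantization: [egunuhuy] → [ehunuhuy]
  (3) Pre-h Lowering: [ehunuhuy] → [ehunohuy]
  (4) Glottal Epenthesis: [ehunohuy] → [hehunohuy]
/esavabif/:
  (1) Final Devoicing: no change — [esavabif]
  (2) Spirantization: [esavabif] → [esavavif]
  (3) Pre-h Lowering: no change — [esavavif]
  (4) Glottal Epenthesis: [esavavif] → [hesavavif]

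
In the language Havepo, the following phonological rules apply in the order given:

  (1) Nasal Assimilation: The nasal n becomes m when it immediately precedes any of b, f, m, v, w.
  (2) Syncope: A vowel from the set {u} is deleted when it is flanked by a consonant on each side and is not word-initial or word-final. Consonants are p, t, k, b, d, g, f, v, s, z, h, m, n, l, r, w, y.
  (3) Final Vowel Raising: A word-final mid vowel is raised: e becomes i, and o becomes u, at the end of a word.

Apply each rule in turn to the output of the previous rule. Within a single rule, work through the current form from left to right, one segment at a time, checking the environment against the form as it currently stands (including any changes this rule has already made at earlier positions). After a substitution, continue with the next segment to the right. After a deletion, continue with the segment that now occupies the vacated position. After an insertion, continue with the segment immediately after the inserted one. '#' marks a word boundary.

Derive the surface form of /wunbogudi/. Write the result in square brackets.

[wmbogdi]

(1) Nasal Assimilation: [wunbogudi] → [wumbogudi]
(2) Syncope: [wumbogudi] → [wmbogdi]
(3) Final Vowel Raising: no change — [wmbogdi]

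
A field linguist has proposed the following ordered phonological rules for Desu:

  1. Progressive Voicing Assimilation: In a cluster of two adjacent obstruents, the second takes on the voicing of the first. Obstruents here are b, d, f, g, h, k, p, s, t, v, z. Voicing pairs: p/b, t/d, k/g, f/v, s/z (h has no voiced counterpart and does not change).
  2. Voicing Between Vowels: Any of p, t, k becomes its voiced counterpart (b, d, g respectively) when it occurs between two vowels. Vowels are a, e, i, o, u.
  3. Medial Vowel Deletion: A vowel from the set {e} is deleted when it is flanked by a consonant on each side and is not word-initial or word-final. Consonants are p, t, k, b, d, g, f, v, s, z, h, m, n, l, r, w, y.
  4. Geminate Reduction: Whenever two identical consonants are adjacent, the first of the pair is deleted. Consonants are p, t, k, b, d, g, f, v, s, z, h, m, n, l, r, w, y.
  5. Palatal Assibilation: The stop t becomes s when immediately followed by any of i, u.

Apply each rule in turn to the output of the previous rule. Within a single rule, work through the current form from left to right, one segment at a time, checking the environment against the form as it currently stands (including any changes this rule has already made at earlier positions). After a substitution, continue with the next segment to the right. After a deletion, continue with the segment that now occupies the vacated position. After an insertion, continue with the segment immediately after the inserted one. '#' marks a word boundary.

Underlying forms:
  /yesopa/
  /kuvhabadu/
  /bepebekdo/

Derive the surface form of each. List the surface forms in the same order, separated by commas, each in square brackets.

[ysoba], [kuvhabadu], [bkto]

/yesopa/:
  1 Progressive Voicing Assimilation: no change — [yesopa]
  2 Voicing Between Vowels: [yesopa] → [yesoba]
  3 Medial Vowel Deletion: [yesoba] → [ysoba]
  4 Geminate Reduction: no change — [ysoba]
  5 Palatal Assibilation: no change — [ysoba]
/kuvhabadu/:
  1 Progressive Voicing Assimilation: no change — [kuvhabadu]
  2 Voicing Between Vowels: no change — [kuvhabadu]
  3 Medial Vowel Deletion: no change — [kuvhabadu]
  4 Geminate Reduction: no change — [kuvhabadu]
  5 Palatal Assibilation: no change — [kuvhabadu]
/bepebekdo/:
  1 Progressive Voicing Assimilation: [bepebekdo] → [bepebekto]
  2 Voicing Between Vowels: [bepebekto] → [bebebekto]
  3 Medial Vowel Deletion: [bebebekto] → [bbbkto]
  4 Geminate Reduction: [bbbkto] → [bkto]
  5 Palatal Assibilation: no change — [bkto]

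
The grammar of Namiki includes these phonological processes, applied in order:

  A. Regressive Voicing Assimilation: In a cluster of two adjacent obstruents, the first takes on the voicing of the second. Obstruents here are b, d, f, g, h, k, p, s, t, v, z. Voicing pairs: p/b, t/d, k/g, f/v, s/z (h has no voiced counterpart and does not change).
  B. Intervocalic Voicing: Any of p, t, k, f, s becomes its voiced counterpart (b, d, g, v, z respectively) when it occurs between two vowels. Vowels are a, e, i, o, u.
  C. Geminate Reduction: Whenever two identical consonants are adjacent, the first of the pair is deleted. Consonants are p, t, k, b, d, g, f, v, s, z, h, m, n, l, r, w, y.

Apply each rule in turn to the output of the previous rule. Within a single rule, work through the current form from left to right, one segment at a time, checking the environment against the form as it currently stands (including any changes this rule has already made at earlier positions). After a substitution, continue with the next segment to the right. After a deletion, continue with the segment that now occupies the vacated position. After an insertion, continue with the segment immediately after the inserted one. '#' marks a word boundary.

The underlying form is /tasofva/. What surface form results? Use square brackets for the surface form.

A Regressive Voicing Assimilation: [tasofva] → [tasovva]
B Intervocalic Voicing: [tasovva] → [tazovva]
C Geminate Reduction: [tazovva] → [tazova]

[tazova]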